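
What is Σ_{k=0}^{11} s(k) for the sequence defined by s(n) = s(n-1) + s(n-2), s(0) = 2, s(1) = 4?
Computing the sequence terms: 2, 4, 6, 10, 16, 26, 42, 68, 110, 178, 288, 466
Adding these values together:

1216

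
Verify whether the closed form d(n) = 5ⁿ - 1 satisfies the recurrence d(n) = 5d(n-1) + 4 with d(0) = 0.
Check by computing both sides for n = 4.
From the recurrence with d(0) = 0:
  d(0) = 0, d(1) = 4, d(2) = 24, d(3) = 124, d(4) = 624
  so the recurrence gives d(4) = 624.
From the proposed closed form d(n) = 5ⁿ - 1:
  d(4) = 624.
Both sides give 624 at n = 4, and the initial condition(s) match, so the closed form is consistent.

Yes, the closed form is correct.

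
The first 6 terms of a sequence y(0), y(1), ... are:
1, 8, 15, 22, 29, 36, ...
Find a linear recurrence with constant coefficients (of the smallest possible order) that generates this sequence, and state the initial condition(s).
Look for the lowest-order linear relation among consecutive terms.
Observation: consecutive differences are constant (= 7).
Check at n=2: 1·8 + 7 = 15. ✓

y(n) = y(n-1) + 7, y(0) = 1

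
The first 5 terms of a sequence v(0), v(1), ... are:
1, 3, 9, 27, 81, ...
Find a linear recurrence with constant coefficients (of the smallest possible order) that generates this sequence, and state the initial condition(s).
Look for the lowest-order linear relation among consecutive terms.
Observation: each term is 3× the previous.
Check at n=2: 3·3 = 9. ✓

v(n) = 3 × v(n-1), v(0) = 1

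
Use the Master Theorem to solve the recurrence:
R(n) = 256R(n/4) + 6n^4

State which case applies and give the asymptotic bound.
Master Theorem template: R(n) = a·R(n/b) + f(n).
Here: a=256, b=4, f(n)=6n^4
Compute log_b(a) = log_4(256) = 4.
f(n) = 6n^4 = Θ(n^4). Case 2: R(n) = Θ(n^4 log n).

Case 2: R(n) = Θ(n^4 log n)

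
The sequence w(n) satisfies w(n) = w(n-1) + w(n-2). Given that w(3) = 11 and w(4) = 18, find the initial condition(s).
Work backwards using w(k) = w(k+2) - w(k+1):
w(2) = w(4) - w(3) = 18 - 11 = 7
w(1) = w(3) - w(2) = 11 - 7 = 4
w(0) = w(2) - w(1) = 7 - 4 = 3

w(0) = 3, w(1) = 4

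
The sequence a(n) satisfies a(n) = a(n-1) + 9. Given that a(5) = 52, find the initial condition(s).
a(5) = a(0) + 5·9, so a(0) = 52 - 45 = 7.

a(0) = 7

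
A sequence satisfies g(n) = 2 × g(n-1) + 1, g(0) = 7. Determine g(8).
Computing step by step:
g(0) = 7
g(1) = 2 × 7 + 1 = 15
g(2) = 2 × 15 + 1 = 31
g(3) = 2 × 31 + 1 = 63
g(4) = 2 × 63 + 1 = 127
g(5) = 2 × 127 + 1 = 255
g(6) = 2 × 255 + 1 = 511
g(7) = 2 × 511 + 1 = 1023
g(8) = 2 × 1023 + 1 = 2047

2047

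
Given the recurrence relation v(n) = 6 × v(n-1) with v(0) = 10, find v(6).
Computing step by step:
v(0) = 10
v(1) = 6 × 10 = 60
v(2) = 6 × 60 = 360
v(3) = 6 × 360 = 2160
v(4) = 6 × 2160 = 12960
v(5) = 6 × 12960 = 77760
v(6) = 6 × 77760 = 466560

466560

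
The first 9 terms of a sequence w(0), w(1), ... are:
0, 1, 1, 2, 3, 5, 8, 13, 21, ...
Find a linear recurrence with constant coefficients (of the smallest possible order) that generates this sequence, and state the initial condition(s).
Look for the lowest-order linear relation among consecutive terms.
Observation: w(n) - 1·w(n-1) - (1)·w(n-2) = 0 holds for the shown terms, and no order-1 relation w(n) = α·w(n-1) + β fits.
Check at n=3: 1·1 + (1)·1 = 2. ✓

w(n) = w(n-1) + w(n-2), w(0) = 0, w(1) = 1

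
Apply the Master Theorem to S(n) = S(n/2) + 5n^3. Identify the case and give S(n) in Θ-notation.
Master Theorem template: S(n) = a·S(n/b) + f(n).
Here: a=1, b=2, f(n)=5n^3
Compute log_b(a) = log_2(1) = 0.
f(n) = 5n^3 = Ω(n^(0+ε)) with ε = 3, and the regularity condition holds (a·f(n/b) = (a/b^3)·f(n) with a/b^3 = 2^-3 < 1). Case 3: S(n) = Θ(f(n)) = Θ(n^3).

Case 3: S(n) = Θ(n^3)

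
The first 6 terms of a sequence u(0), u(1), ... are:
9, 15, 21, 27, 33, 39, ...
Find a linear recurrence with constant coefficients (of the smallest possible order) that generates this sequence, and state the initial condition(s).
Look for the lowest-order linear relation among consecutive terms.
Observation: consecutive differences are constant (= 6).
Check at n=2: 1·15 + 6 = 21. ✓

u(n) = u(n-1) + 6, u(0) = 9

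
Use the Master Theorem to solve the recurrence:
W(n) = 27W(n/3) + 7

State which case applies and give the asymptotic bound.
Master Theorem template: W(n) = a·W(n/b) + f(n).
Here: a=27, b=3, f(n)=7
Compute log_b(a) = log_3(27) = 3.
f(n) = 7 = O(n^(3-ε)) with ε = 3. Case 1: W(n) = Θ(n^log_b(a)) = Θ(n^3).

Case 1: W(n) = Θ(n^3)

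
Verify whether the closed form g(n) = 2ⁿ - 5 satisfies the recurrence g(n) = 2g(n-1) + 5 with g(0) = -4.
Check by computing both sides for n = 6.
From the recurrence with g(0) = -4:
  g(0) = -4, g(1) = -3, g(2) = -1, g(3) = 3, g(4) = 11, g(5) = 27, g(6) = 59
  so the recurrence gives g(6) = 59.
From the proposed closed form g(n) = 2ⁿ - 5:
  g(6) = 59.
Both sides give 59 at n = 6, and the initial condition(s) match, so the closed form is consistent.

Yes, the closed form is correct.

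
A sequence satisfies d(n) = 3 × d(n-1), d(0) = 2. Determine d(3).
Computing step by step:
d(0) = 2
d(1) = 3 × 2 = 6
d(2) = 3 × 6 = 18
d(3) = 3 × 18 = 54

54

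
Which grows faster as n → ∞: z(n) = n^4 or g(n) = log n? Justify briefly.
Comparing growth rates:
Growth-rate hierarchy: log n ≺ any polynomial ≺ any exponential cⁿ (c>1) ≺ n! ≺ nⁿ.
polynomial degree 4 dominates logarithmic asymptotically.

z(n) grows faster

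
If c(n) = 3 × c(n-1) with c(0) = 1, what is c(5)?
Computing step by step:
c(0) = 1
c(1) = 3 × 1 = 3
c(2) = 3 × 3 = 9
c(3) = 3 × 9 = 27
c(4) = 3 × 27 = 81
c(5) = 3 × 81 = 243

243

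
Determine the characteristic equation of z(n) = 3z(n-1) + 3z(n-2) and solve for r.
Substitute z(n) = rⁿ and divide through by rⁿ⁻²: r² - 3r - 3 = 0
Discriminant: 3² + 4·3 = 21, not a perfect square, so by the quadratic formula r = (3 ± √21)/2.
General solution: z(n) = A·r₁ⁿ + B·r₂ⁿ where r₁,r₂ = (3 ± √21)/2

Characteristic: r² - 3r - 3 = 0, Roots: r = (3 ± √21)/2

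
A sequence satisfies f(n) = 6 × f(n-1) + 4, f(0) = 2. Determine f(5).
Computing step by step:
f(0) = 2
f(1) = 6 × 2 + 4 = 16
f(2) = 6 × 16 + 4 = 100
f(3) = 6 × 100 + 4 = 604
f(4) = 6 × 604 + 4 = 3628
f(5) = 6 × 3628 + 4 = 21772

21772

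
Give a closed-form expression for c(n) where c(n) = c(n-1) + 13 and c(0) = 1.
Recurrence: c(n) = c(n-1) + 13, initial: c(0) = 1.
Each step adds 13, so c(n) = c(0) + 13n = 13n + 1.

c(n) = 13n + 1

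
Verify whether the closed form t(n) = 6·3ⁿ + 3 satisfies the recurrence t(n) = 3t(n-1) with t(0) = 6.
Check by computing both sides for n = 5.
From the recurrence with t(0) = 6:
  t(0) = 6, t(1) = 18, t(2) = 54, t(3) = 162, t(4) = 486, t(5) = 1458
  so the recurrence gives t(5) = 1458.
From the proposed closed form t(n) = 6·3ⁿ + 3:
  t(5) = 1461.
The recurrence gives 1458 but the closed form gives 1461, so the closed form does not satisfy the recurrence.

No, the closed form is incorrect.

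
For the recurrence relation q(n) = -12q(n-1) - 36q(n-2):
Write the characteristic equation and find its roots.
Substitute q(n) = rⁿ and divide through by rⁿ⁻²: r² + 12r + 36 = 0
Factor: (r + 6)² = 0, so r = -6 (double root).
General solution: q(n) = (A + Bn)·(-6)ⁿ

Characteristic: r² + 12r + 36 = 0, Roots: r = -6 (double root)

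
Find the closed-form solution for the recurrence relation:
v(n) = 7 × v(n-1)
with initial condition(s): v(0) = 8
Recurrence: v(n) = 7 × v(n-1), initial: v(0) = 8.
Each term is 7 times the previous, so this is geometric with ratio 7. After n steps: v(n) = v(0)·7ⁿ = 8·7ⁿ.

v(n) = 8·7ⁿ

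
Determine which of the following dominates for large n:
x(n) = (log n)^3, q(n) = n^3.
Comparing growth rates:
Growth-rate hierarchy: log n ≺ any polynomial ≺ any exponential cⁿ (c>1) ≺ n! ≺ nⁿ.
polynomial degree 3 dominates polylogarithmic (log n)^3 asymptotically.

q(n) grows faster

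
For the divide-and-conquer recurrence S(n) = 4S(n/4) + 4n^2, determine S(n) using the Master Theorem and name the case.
Master Theorem template: S(n) = a·S(n/b) + f(n).
Here: a=4, b=4, f(n)=4n^2
Compute log_b(a) = log_4(4) = 1.
f(n) = 4n^2 = Ω(n^(1+ε)) with ε = 1, and the regularity condition holds (a·f(n/b) = (a/b^2)·f(n) with a/b^2 = 4^-1 < 1). Case 3: S(n) = Θ(f(n)) = Θ(n^2).

Case 3: S(n) = Θ(n^2)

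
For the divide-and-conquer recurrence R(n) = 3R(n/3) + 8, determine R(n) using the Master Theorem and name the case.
Master Theorem template: R(n) = a·R(n/b) + f(n).
Here: a=3, b=3, f(n)=8
Compute log_b(a) = log_3(3) = 1.
f(n) = 8 = O(n^(1-ε)) with ε = 1. Case 1: R(n) = Θ(n^log_b(a)) = Θ(n).

Case 1: R(n) = Θ(n)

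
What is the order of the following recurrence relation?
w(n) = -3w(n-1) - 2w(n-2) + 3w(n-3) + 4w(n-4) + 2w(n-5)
The order is the largest lag k for which w(n-k) appears. Here the deepest term is w(n-5), so the order is 5.

Order 5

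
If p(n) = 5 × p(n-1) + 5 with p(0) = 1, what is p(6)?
Computing step by step:
p(0) = 1
p(1) = 5 × 1 + 5 = 10
p(2) = 5 × 10 + 5 = 55
p(3) = 5 × 55 + 5 = 280
p(4) = 5 × 280 + 5 = 1405
p(5) = 5 × 1405 + 5 = 7030
p(6) = 5 × 7030 + 5 = 35155

35155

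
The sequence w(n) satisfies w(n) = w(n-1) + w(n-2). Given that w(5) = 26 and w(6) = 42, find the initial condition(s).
Work backwards using w(k) = w(k+2) - w(k+1):
w(4) = w(6) - w(5) = 42 - 26 = 16
w(3) = w(5) - w(4) = 26 - 16 = 10
w(2) = w(4) - w(3) = 16 - 10 = 6
w(1) = w(3) - w(2) = 10 - 6 = 4
w(0) = w(2) - w(1) = 6 - 4 = 2

w(0) = 2, w(1) = 4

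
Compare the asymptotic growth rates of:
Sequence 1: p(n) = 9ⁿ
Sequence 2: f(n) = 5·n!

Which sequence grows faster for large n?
Comparing growth rates:
Growth-rate hierarchy: log n ≺ any polynomial ≺ any exponential cⁿ (c>1) ≺ n! ≺ nⁿ.
factorial dominates exponential base 9 asymptotically.

f(n) grows faster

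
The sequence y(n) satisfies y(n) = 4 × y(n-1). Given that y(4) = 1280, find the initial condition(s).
In general y(n) = 4ⁿ · y(0). At n = 4: y(0) = y(4) / 4^4 = 1280 / 256 = 5.

y(0) = 5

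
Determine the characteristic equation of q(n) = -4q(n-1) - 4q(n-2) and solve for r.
Substitute q(n) = rⁿ and divide through by rⁿ⁻²: r² + 4r + 4 = 0
Factor: (r + 2)² = 0, so r = -2 (double root).
General solution: q(n) = (A + Bn)·(-2)ⁿ

Characteristic: r² + 4r + 4 = 0, Roots: r = -2 (double root)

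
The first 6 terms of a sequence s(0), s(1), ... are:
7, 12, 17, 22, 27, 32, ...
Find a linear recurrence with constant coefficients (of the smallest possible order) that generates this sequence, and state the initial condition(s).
Look for the lowest-order linear relation among consecutive terms.
Observation: consecutive differences are constant (= 5).
Check at n=2: 1·12 + 5 = 17. ✓

s(n) = s(n-1) + 5, s(0) = 7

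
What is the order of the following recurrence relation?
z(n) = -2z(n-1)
The order is the largest lag k for which z(n-k) appears. Here the deepest term is z(n-1), so the order is 1.

Order 1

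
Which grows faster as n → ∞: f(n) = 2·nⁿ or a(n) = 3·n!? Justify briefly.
Comparing growth rates:
Growth-rate hierarchy: log n ≺ any polynomial ≺ any exponential cⁿ (c>1) ≺ n! ≺ nⁿ.
super-exponential nⁿ dominates factorial asymptotically.

f(n) grows faster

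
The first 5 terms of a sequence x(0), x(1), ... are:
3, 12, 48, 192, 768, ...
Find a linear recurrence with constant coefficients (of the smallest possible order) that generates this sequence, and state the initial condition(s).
Look for the lowest-order linear relation among consecutive terms.
Observation: each term is 4× the previous.
Check at n=2: 4·12 = 48. ✓

x(n) = 4 × x(n-1), x(0) = 3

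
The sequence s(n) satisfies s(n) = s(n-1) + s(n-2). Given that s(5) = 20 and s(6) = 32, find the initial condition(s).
Work backwards using s(k) = s(k+2) - s(k+1):
s(4) = s(6) - s(5) = 32 - 20 = 12
s(3) = s(5) - s(4) = 20 - 12 = 8
s(2) = s(4) - s(3) = 12 - 8 = 4
s(1) = s(3) - s(2) = 8 - 4 = 4
s(0) = s(2) - s(1) = 4 - 4 = 0

s(0) = 0, s(1) = 4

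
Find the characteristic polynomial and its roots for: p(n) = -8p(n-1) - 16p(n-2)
Substitute p(n) = rⁿ and divide through by rⁿ⁻²: r² + 8r + 16 = 0
Factor: (r + 4)² = 0, so r = -4 (double root).
General solution: p(n) = (A + Bn)·(-4)ⁿ

Characteristic: r² + 8r + 16 = 0, Roots: r = -4 (double root)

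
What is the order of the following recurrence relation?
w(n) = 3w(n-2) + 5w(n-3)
The order is the largest lag k for which w(n-k) appears. Here the deepest term is w(n-3), so the order is 3.

Order 3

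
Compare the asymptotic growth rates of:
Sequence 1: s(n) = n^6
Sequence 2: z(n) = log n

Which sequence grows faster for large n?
Comparing growth rates:
Growth-rate hierarchy: log n ≺ any polynomial ≺ any exponential cⁿ (c>1) ≺ n! ≺ nⁿ.
polynomial degree 6 dominates logarithmic asymptotically.

s(n) grows faster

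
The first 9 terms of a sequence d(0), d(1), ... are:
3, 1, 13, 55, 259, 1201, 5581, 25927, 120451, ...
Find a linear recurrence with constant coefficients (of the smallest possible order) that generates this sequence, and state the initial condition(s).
Look for the lowest-order linear relation among consecutive terms.
Observation: d(n) - 4·d(n-1) - (3)·d(n-2) = 0 holds for the shown terms, and no order-1 relation d(n) = α·d(n-1) + β fits.
Check at n=3: 4·13 + (3)·1 = 55. ✓

d(n) = 4d(n-1) + 3d(n-2), d(0) = 3, d(1) = 1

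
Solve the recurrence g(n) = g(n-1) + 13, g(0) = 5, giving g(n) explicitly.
Recurrence: g(n) = g(n-1) + 13, initial: g(0) = 5.
Each step adds 13, so g(n) = g(0) + 13n = 13n + 5.

g(n) = 13n + 5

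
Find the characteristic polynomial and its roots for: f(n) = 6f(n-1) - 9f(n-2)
Substitute f(n) = rⁿ and divide through by rⁿ⁻²: r² - 6r + 9 = 0
Factor: (r - 3)² = 0, so r = 3 (double root).
General solution: f(n) = (A + Bn)·3ⁿ

Characteristic: r² - 6r + 9 = 0, Roots: r = 3 (double root)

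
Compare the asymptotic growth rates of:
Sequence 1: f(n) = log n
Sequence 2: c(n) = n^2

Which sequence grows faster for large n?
Comparing growth rates:
Growth-rate hierarchy: log n ≺ any polynomial ≺ any exponential cⁿ (c>1) ≺ n! ≺ nⁿ.
polynomial degree 2 dominates logarithmic asymptotically.

c(n) grows faster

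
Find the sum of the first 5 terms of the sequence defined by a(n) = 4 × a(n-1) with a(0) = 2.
Computing the sequence terms: 2, 8, 32, 128, 512
Adding these values together:

682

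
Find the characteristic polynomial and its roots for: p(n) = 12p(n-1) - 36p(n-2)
Substitute p(n) = rⁿ and divide through by rⁿ⁻²: r² - 12r + 36 = 0
Factor: (r - 6)² = 0, so r = 6 (double root).
General solution: p(n) = (A + Bn)·6ⁿ

Characteristic: r² - 12r + 36 = 0, Roots: r = 6 (double root)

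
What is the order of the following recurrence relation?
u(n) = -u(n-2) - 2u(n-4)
The order is the largest lag k for which u(n-k) appears. Here the deepest term is u(n-4), so the order is 4.

Order 4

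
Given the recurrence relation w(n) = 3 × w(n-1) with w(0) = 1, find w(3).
Computing step by step:
w(0) = 1
w(1) = 3 × 1 = 3
w(2) = 3 × 3 = 9
w(3) = 3 × 9 = 27

27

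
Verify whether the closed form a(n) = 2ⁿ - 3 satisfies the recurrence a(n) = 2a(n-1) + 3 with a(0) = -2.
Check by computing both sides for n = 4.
From the recurrence with a(0) = -2:
  a(0) = -2, a(1) = -1, a(2) = 1, a(3) = 5, a(4) = 13
  so the recurrence gives a(4) = 13.
From the proposed closed form a(n) = 2ⁿ - 3:
  a(4) = 13.
Both sides give 13 at n = 4, and the initial condition(s) match, so the closed form is consistent.

Yes, the closed form is correct.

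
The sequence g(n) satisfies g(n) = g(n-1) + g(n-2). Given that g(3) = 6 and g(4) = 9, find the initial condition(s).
Work backwards using g(k) = g(k+2) - g(k+1):
g(2) = g(4) - g(3) = 9 - 6 = 3
g(1) = g(3) - g(2) = 6 - 3 = 3
g(0) = g(2) - g(1) = 3 - 3 = 0

g(0) = 0, g(1) = 3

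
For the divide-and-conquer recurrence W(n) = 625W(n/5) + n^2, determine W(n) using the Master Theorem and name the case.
Master Theorem template: W(n) = a·W(n/b) + f(n).
Here: a=625, b=5, f(n)=n^2
Compute log_b(a) = log_5(625) = 4.
f(n) = n^2 = O(n^(4-ε)) with ε = 2. Case 1: W(n) = Θ(n^log_b(a)) = Θ(n^4).

Case 1: W(n) = Θ(n^4)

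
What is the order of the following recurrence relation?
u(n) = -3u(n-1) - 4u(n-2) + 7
The order is the largest lag k for which u(n-k) appears. Here the deepest term is u(n-2) (the 7 term is non-homogeneous and does not affect the order), so the order is 2.

Order 2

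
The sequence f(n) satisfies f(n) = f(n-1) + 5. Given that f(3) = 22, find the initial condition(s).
f(3) = f(0) + 3·5, so f(0) = 22 - 15 = 7.

f(0) = 7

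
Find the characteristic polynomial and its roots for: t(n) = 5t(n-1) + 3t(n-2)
Substitute t(n) = rⁿ and divide through by rⁿ⁻²: r² - 5r - 3 = 0
Discriminant: 5² + 4·3 = 37, not a perfect square, so by the quadratic formula r = (5 ± √37)/2.
General solution: t(n) = A·r₁ⁿ + B·r₂ⁿ where r₁,r₂ = (5 ± √37)/2

Characteristic: r² - 5r - 3 = 0, Roots: r = (5 ± √37)/2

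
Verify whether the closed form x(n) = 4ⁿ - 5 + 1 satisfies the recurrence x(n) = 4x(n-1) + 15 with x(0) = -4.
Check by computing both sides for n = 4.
From the recurrence with x(0) = -4:
  x(0) = -4, x(1) = -1, x(2) = 11, x(3) = 59, x(4) = 251
  so the recurrence gives x(4) = 251.
From the proposed closed form x(n) = 4ⁿ - 5 + 1:
  x(4) = 252.
The recurrence gives 251 but the closed form gives 252, so the closed form does not satisfy the recurrence.

No, the closed form is incorrect.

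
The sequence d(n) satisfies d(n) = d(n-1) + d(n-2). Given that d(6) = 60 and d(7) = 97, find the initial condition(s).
Work backwards using d(k) = d(k+2) - d(k+1):
d(5) = d(7) - d(6) = 97 - 60 = 37
d(4) = d(6) - d(5) = 60 - 37 = 23
d(3) = d(5) - d(4) = 37 - 23 = 14
d(2) = d(4) - d(3) = 23 - 14 = 9
d(1) = d(3) - d(2) = 14 - 9 = 5
d(0) = d(2) - d(1) = 9 - 5 = 4

d(0) = 4, d(1) = 5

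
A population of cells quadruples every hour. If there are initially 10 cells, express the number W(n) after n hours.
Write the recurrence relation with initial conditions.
Each hour multiplies the count by 4, so the count after n hours depends only on the count after n-1 hours: W(n) = 4 × W(n-1). The starting count gives W(0) = 10.
Unrolling n times gives the closed form W(n) = 10 × 4ⁿ.

W(n) = 4 × W(n-1), W(0) = 10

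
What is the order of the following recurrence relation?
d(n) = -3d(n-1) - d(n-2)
The order is the largest lag k for which d(n-k) appears. Here the deepest term is d(n-2), so the order is 2.

Order 2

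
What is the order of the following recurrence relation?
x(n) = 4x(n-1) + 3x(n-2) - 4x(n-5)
The order is the largest lag k for which x(n-k) appears. Here the deepest term is x(n-5), so the order is 5.

Order 5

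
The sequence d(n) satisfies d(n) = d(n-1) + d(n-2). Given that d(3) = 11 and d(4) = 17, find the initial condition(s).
Work backwards using d(k) = d(k+2) - d(k+1):
d(2) = d(4) - d(3) = 17 - 11 = 6
d(1) = d(3) - d(2) = 11 - 6 = 5
d(0) = d(2) - d(1) = 6 - 5 = 1

d(0) = 1, d(1) = 5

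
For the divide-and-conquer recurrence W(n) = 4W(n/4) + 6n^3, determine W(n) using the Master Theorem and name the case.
Master Theorem template: W(n) = a·W(n/b) + f(n).
Here: a=4, b=4, f(n)=6n^3
Compute log_b(a) = log_4(4) = 1.
f(n) = 6n^3 = Ω(n^(1+ε)) with ε = 2, and the regularity condition holds (a·f(n/b) = (a/b^3)·f(n) with a/b^3 = 4^-2 < 1). Case 3: W(n) = Θ(f(n)) = Θ(n^3).

Case 3: W(n) = Θ(n^3)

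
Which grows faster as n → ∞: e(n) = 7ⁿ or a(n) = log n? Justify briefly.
Comparing growth rates:
Growth-rate hierarchy: log n ≺ any polynomial ≺ any exponential cⁿ (c>1) ≺ n! ≺ nⁿ.
exponential base 7 dominates logarithmic asymptotically.

e(n) grows faster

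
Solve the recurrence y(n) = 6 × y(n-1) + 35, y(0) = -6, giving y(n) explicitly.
Recurrence: y(n) = 6 × y(n-1) + 35, initial: y(0) = -6.
Try y(n) = A·6ⁿ + C. Substituting: A·6ⁿ + C = 6(A·6ⁿ⁻¹ + C) + 35 = A·6ⁿ + 6C + 35, so C = 6C + 35, giving C = -7. Then y(0) = A - 7 = -6 gives A = 1.

y(n) = 6ⁿ - 7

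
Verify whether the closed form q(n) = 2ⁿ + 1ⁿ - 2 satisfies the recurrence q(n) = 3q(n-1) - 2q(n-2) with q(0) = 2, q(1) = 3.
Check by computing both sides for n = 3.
From the recurrence with q(0) = 2, q(1) = 3:
  q(0) = 2, q(1) = 3, q(2) = 5, q(3) = 9
  so the recurrence gives q(3) = 9.
From the proposed closed form q(n) = 2ⁿ + 1ⁿ - 2:
  q(3) = 7.
The recurrence gives 9 but the closed form gives 7, so the closed form does not satisfy the recurrence.

No, the closed form is incorrect.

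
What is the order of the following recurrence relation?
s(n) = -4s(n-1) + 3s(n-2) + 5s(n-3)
The order is the largest lag k for which s(n-k) appears. Here the deepest term is s(n-3), so the order is 3.

Order 3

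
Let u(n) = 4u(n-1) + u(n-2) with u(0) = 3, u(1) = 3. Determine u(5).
Computing the sequence terms:
3, 3, 15, 63, 267, 1131

1131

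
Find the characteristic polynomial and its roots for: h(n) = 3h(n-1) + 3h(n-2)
Substitute h(n) = rⁿ and divide through by rⁿ⁻²: r² - 3r - 3 = 0
Discriminant: 3² + 4·3 = 21, not a perfect square, so by the quadratic formula r = (3 ± √21)/2.
General solution: h(n) = A·r₁ⁿ + B·r₂ⁿ where r₁,r₂ = (3 ± √21)/2

Characteristic: r² - 3r - 3 = 0, Roots: r = (3 ± √21)/2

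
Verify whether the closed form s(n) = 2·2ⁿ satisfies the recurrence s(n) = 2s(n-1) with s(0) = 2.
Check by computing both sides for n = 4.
From the recurrence with s(0) = 2:
  s(0) = 2, s(1) = 4, s(2) = 8, s(3) = 16, s(4) = 32
  so the recurrence gives s(4) = 32.
From the proposed closed form s(n) = 2·2ⁿ:
  s(4) = 32.
Both sides give 32 at n = 4, and the initial condition(s) match, so the closed form is consistent.

Yes, the closed form is correct.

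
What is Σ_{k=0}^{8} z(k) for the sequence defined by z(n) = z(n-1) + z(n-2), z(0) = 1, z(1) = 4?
Computing the sequence terms: 1, 4, 5, 9, 14, 23, 37, 60, 97
Adding these values together:

250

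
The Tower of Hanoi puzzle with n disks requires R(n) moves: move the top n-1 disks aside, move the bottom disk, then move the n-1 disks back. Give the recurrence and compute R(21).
Moving n disks = move the top n-1 disks aside (R(n-1) moves) + move the largest disk (1 move) + move the n-1 disks back on top (R(n-1) moves), so R(n) = 2R(n-1) + 1, with R(1) = 1 (a single disk takes one move).
First terms: 1, 3, 7, 15, 31, 63, … — each is one less than a power of 2. Indeed R(n) + 1 = 2(R(n-1) + 1) with R(1) + 1 = 2, so R(n) + 1 = 2ⁿ and R(n) = 2ⁿ - 1.
Hence R(21) = 2^21 - 1 = 2097152 - 1 = 2097151.

R(n) = 2R(n-1) + 1, R(1) = 1; R(21) = 2097151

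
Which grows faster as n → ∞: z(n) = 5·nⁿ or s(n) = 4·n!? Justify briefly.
Comparing growth rates:
Growth-rate hierarchy: log n ≺ any polynomial ≺ any exponential cⁿ (c>1) ≺ n! ≺ nⁿ.
super-exponential nⁿ dominates factorial asymptotically.

z(n) grows faster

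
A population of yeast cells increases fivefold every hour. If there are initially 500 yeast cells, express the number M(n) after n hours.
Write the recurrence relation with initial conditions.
Each hour multiplies the count by 5, so the count after n hours depends only on the count after n-1 hours: M(n) = 5 × M(n-1). The starting count gives M(0) = 500.
Unrolling n times gives the closed form M(n) = 500 × 5ⁿ.

M(n) = 5 × M(n-1), M(0) = 500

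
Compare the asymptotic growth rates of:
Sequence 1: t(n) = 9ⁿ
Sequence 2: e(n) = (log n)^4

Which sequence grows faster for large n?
Comparing growth rates:
Growth-rate hierarchy: log n ≺ any polynomial ≺ any exponential cⁿ (c>1) ≺ n! ≺ nⁿ.
exponential base 9 dominates polylogarithmic (log n)^4 asymptotically.

t(n) grows faster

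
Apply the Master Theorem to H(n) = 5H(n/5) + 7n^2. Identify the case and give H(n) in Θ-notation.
Master Theorem template: H(n) = a·H(n/b) + f(n).
Here: a=5, b=5, f(n)=7n^2
Compute log_b(a) = log_5(5) = 1.
f(n) = 7n^2 = Ω(n^(1+ε)) with ε = 1, and the regularity condition holds (a·f(n/b) = (a/b^2)·f(n) with a/b^2 = 5^-1 < 1). Case 3: H(n) = Θ(f(n)) = Θ(n^2).

Case 3: H(n) = Θ(n^2)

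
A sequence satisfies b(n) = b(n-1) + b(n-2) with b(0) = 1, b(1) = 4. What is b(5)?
Computing the sequence terms:
1, 4, 5, 9, 14, 23

23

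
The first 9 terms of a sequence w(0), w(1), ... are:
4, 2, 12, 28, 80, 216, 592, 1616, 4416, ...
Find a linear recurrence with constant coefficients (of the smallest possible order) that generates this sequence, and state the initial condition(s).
Look for the lowest-order linear relation among consecutive terms.
Observation: w(n) - 2·w(n-1) - (2)·w(n-2) = 0 holds for the shown terms, and no order-1 relation w(n) = α·w(n-1) + β fits.
Check at n=3: 2·12 + (2)·2 = 28. ✓

w(n) = 2w(n-1) + 2w(n-2), w(0) = 4, w(1) = 2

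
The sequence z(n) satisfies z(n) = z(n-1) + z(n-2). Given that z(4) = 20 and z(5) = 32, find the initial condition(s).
Work backwards using z(k) = z(k+2) - z(k+1):
z(3) = z(5) - z(4) = 32 - 20 = 12
z(2) = z(4) - z(3) = 20 - 12 = 8
z(1) = z(3) - z(2) = 12 - 8 = 4
z(0) = z(2) - z(1) = 8 - 4 = 4

z(0) = 4, z(1) = 4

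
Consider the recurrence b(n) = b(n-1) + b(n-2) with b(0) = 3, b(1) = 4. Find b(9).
Computing the sequence terms:
3, 4, 7, 11, 18, 29, 47, 76, 123, 199

199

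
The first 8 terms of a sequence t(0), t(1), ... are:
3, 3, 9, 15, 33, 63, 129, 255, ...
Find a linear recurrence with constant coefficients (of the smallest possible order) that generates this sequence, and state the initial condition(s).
Look for the lowest-order linear relation among consecutive terms.
Observation: t(n) - 1·t(n-1) - (2)·t(n-2) = 0 holds for the shown terms, and no order-1 relation t(n) = α·t(n-1) + β fits.
Check at n=3: 1·9 + (2)·3 = 15. ✓

t(n) = t(n-1) + 2t(n-2), t(0) = 3, t(1) = 3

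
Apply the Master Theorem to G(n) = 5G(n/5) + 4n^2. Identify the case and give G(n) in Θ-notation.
Master Theorem template: G(n) = a·G(n/b) + f(n).
Here: a=5, b=5, f(n)=4n^2
Compute log_b(a) = log_5(5) = 1.
f(n) = 4n^2 = Ω(n^(1+ε)) with ε = 1, and the regularity condition holds (a·f(n/b) = (a/b^2)·f(n) with a/b^2 = 5^-1 < 1). Case 3: G(n) = Θ(f(n)) = Θ(n^2).

Case 3: G(n) = Θ(n^2)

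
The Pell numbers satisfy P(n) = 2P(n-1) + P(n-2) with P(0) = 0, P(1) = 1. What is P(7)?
Computing the sequence terms:
0, 1, 2, 5, 12, 29, 70, 169

169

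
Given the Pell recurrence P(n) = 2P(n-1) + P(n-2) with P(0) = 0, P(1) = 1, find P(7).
Computing the sequence terms:
0, 1, 2, 5, 12, 29, 70, 169

169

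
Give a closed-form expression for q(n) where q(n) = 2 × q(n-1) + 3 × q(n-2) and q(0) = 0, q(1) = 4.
Recurrence: q(n) = 2 × q(n-1) + 3 × q(n-2), initial: q(0) = 0, q(1) = 4.
Characteristic equation: r² - 2r - 3 = 0, which factors as (r - 3)(r + 1) = 0, so r = 3, -1. General solution q(n) = A·3ⁿ + B·(-1)ⁿ. From q(0) = 0: A + B = 0. From q(1) = 4: 3A - 1B = 4. Solving gives A = 1, B = -1.

q(n) = 3ⁿ - (-1)ⁿ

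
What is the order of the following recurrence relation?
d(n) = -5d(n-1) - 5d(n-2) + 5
The order is the largest lag k for which d(n-k) appears. Here the deepest term is d(n-2) (the 5 term is non-homogeneous and does not affect the order), so the order is 2.

Order 2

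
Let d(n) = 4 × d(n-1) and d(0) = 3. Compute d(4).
Computing step by step:
d(0) = 3
d(1) = 4 × 3 = 12
d(2) = 4 × 12 = 48
d(3) = 4 × 48 = 192
d(4) = 4 × 192 = 768

768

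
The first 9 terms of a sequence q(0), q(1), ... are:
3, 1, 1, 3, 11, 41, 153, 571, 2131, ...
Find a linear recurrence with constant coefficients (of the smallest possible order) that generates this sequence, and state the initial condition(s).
Look for the lowest-order linear relation among consecutive terms.
Observation: q(n) - 4·q(n-1) - (-1)·q(n-2) = 0 holds for the shown terms, and no order-1 relation q(n) = α·q(n-1) + β fits.
Check at n=3: 4·1 + (-1)·1 = 3. ✓

q(n) = 4q(n-1) - q(n-2), q(0) = 3, q(1) = 1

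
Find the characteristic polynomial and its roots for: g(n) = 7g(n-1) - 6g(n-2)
Substitute g(n) = rⁿ and divide through by rⁿ⁻²: r² - 7r + 6 = 0
Factor: (r - 6)(r - 1) = 0, so r = 6, 1.
General solution: g(n) = A·6ⁿ + B·1ⁿ

Characteristic: r² - 7r + 6 = 0, Roots: r = 6, 1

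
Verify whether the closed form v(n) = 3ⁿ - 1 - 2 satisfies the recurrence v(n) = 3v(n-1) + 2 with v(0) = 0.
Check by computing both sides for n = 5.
From the recurrence with v(0) = 0:
  v(0) = 0, v(1) = 2, v(2) = 8, v(3) = 26, v(4) = 80, v(5) = 242
  so the recurrence gives v(5) = 242.
From the proposed closed form v(n) = 3ⁿ - 1 - 2:
  v(5) = 240.
The recurrence gives 242 but the closed form gives 240, so the closed form does not satisfy the recurrence.

No, the closed form is incorrect.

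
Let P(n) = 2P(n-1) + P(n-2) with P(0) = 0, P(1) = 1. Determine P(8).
Computing the sequence terms:
0, 1, 2, 5, 12, 29, 70, 169, 408

408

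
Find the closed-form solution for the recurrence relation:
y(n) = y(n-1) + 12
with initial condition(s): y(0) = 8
Recurrence: y(n) = y(n-1) + 12, initial: y(0) = 8.
Each step adds 12, so y(n) = y(0) + 12n = 12n + 8.

y(n) = 12n + 8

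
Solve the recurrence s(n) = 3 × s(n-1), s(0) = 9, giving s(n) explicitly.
Recurrence: s(n) = 3 × s(n-1), initial: s(0) = 9.
Each term is 3 times the previous, so this is geometric with ratio 3. After n steps: s(n) = s(0)·3ⁿ = 9·3ⁿ.

s(n) = 9·3ⁿ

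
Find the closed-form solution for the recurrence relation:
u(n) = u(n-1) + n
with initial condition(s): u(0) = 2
Recurrence: u(n) = u(n-1) + n, initial: u(0) = 2.
Telescoping: u(n) = u(0) + Σᵢ₌₁ⁿ i = 2 + n(n+1)/2.

u(n) = n(n+1)/2 + 2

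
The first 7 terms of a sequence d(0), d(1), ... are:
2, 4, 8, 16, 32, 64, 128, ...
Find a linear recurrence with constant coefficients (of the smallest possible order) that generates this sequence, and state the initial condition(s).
Look for the lowest-order linear relation among consecutive terms.
Observation: each term is 2× the previous.
Check at n=2: 2·4 = 8. ✓

d(n) = 2 × d(n-1), d(0) = 2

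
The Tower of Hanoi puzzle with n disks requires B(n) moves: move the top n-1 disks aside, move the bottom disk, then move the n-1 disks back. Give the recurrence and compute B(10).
Moving n disks = move the top n-1 disks aside (B(n-1) moves) + move the largest disk (1 move) + move the n-1 disks back on top (B(n-1) moves), so B(n) = 2B(n-1) + 1, with B(1) = 1 (a single disk takes one move).
First terms: 1, 3, 7, 15, 31, 63, … — each is one less than a power of 2. Indeed B(n) + 1 = 2(B(n-1) + 1) with B(1) + 1 = 2, so B(n) + 1 = 2ⁿ and B(n) = 2ⁿ - 1.
Hence B(10) = 2^10 - 1 = 1024 - 1 = 1023.

B(n) = 2B(n-1) + 1, B(1) = 1; B(10) = 1023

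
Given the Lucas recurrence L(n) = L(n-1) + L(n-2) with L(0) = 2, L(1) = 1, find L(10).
Computing the sequence terms:
2, 1, 3, 4, 7, 11, 18, 29, 47, 76, 123

123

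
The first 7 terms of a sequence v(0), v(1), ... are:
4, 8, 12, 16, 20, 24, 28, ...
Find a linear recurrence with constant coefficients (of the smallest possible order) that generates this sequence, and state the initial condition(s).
Look for the lowest-order linear relation among consecutive terms.
Observation: consecutive differences are constant (= 4).
Check at n=2: 1·8 + 4 = 12. ✓

v(n) = v(n-1) + 4, v(0) = 4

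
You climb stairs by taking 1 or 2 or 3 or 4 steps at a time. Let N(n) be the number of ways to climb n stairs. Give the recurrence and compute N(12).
Condition on the size of the last step (1 to 4): before it there were n-1, …, n-4 stairs climbed, and these cases are disjoint, so N(n) = N(n-1) + N(n-2) + N(n-3) + N(n-4) (order-4 linear recurrence).
Initial conditions by direct count (compositions of i into parts ≤ 4): N(1) = 1; N(2) = 2; N(3) = 4; N(4) = 8.
Iterating the recurrence: N(5) = 15, N(6) = 29, N(7) = 56, N(8) = 108, N(9) = 208, N(10) = 401, N(11) = 773, N(12) = 1490.

N(n) = N(n-1) + N(n-2) + N(n-3) + N(n-4), N(1) = 1, N(2) = 2, N(3) = 4, N(4) = 8; N(12) = 1490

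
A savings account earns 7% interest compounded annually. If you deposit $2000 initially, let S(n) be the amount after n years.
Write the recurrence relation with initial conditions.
Each year the balance grows by 7%, i.e. is multiplied by 1 + 7/100 = 1.07, so S(n) = 1.07 × S(n-1). The initial deposit gives S(0) = 2000.
Unrolling gives the closed form S(n) = 2000 × (1.07)ⁿ.

S(n) = 1.07 × S(n-1), S(0) = 2000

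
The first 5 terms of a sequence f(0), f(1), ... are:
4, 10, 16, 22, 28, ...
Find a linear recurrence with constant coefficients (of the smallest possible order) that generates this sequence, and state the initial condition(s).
Look for the lowest-order linear relation among consecutive terms.
Observation: consecutive differences are constant (= 6).
Check at n=2: 1·10 + 6 = 16. ✓

f(n) = f(n-1) + 6, f(0) = 4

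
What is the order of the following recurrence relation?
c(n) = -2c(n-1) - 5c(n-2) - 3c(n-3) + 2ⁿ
The order is the largest lag k for which c(n-k) appears. Here the deepest term is c(n-3) (the 2ⁿ term is non-homogeneous and does not affect the order), so the order is 3.

Order 3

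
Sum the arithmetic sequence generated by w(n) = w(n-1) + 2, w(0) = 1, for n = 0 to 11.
Computing the sequence terms: 1, 3, 5, 7, 9, 11, 13, 15, 17, 19, 21, 23
Adding these values together:

144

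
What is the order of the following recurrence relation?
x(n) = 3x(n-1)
The order is the largest lag k for which x(n-k) appears. Here the deepest term is x(n-1), so the order is 1.

Order 1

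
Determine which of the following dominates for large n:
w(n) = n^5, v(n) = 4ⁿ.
Comparing growth rates:
Growth-rate hierarchy: log n ≺ any polynomial ≺ any exponential cⁿ (c>1) ≺ n! ≺ nⁿ.
exponential base 4 dominates polynomial degree 5 asymptotically.

v(n) grows faster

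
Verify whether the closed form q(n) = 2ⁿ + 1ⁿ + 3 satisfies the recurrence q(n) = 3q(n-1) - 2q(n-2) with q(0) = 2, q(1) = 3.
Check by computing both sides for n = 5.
From the recurrence with q(0) = 2, q(1) = 3:
  q(0) = 2, q(1) = 3, q(2) = 5, q(3) = 9, q(4) = 17, q(5) = 33
  so the recurrence gives q(5) = 33.
From the proposed closed form q(n) = 2ⁿ + 1ⁿ + 3:
  q(5) = 36.
The recurrence gives 33 but the closed form gives 36, so the closed form does not satisfy the recurrence.

No, the closed form is incorrect.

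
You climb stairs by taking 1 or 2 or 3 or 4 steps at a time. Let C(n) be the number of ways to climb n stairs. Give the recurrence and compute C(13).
Condition on the size of the last step (1 to 4): before it there were n-1, …, n-4 stairs climbed, and these cases are disjoint, so C(n) = C(n-1) + C(n-2) + C(n-3) + C(n-4) (order-4 linear recurrence).
Initial conditions by direct count (compositions of i into parts ≤ 4): C(1) = 1; C(2) = 2; C(3) = 4; C(4) = 8.
Iterating the recurrence: C(5) = 15, C(6) = 29, C(7) = 56, C(8) = 108, C(9) = 208, C(10) = 401, C(11) = 773, C(12) = 1490, C(13) = 2872.

C(n) = C(n-1) + C(n-2) + C(n-3) + C(n-4), C(1) = 1, C(2) = 2, C(3) = 4, C(4) = 8; C(13) = 2872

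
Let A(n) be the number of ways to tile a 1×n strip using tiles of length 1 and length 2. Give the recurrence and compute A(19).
Condition on the last tile: it has length 1 (leaving a 1×(n-1) strip) or length 2 (leaving a 1×(n-2) strip), so A(n) = A(n-1) + A(n-2) (order-2 linear recurrence).
For 0 ≤ i < 2 only unit tiles fit, so A(i) = 1.
Iterating the recurrence: A(2) = 2, A(3) = 3, A(4) = 5, A(5) = 8, A(6) = 13, A(7) = 21, A(8) = 34, A(9) = 55, A(10) = 89, A(11) = 144, A(12) = 233, A(13) = 377, A(14) = 610, A(15) = 987, A(16) = 1597, A(17) = 2584, A(18) = 4181, A(19) = 6765.

A(n) = A(n-1) + A(n-2), with A(i) = 1 for 0 ≤ i < 2; A(19) = 6765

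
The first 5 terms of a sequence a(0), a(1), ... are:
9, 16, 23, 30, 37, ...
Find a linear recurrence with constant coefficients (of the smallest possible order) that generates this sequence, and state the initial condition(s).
Look for the lowest-order linear relation among consecutive terms.
Observation: consecutive differences are constant (= 7).
Check at n=2: 1·16 + 7 = 23. ✓

a(n) = a(n-1) + 7, a(0) = 9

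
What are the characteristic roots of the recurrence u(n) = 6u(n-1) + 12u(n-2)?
Substitute u(n) = rⁿ and divide through by rⁿ⁻²: r² - 6r - 12 = 0
Discriminant: 6² + 4·12 = 84, not a perfect square, so by the quadratic formula r = (6 ± √84)/2.
General solution: u(n) = A·r₁ⁿ + B·r₂ⁿ where r₁,r₂ = (6 ± √84)/2

Characteristic: r² - 6r - 12 = 0, Roots: r = (6 ± √84)/2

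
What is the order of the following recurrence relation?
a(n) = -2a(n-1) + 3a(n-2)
The order is the largest lag k for which a(n-k) appears. Here the deepest term is a(n-2), so the order is 2.

Order 2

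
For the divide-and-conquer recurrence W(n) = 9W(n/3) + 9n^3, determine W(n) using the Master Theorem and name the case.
Master Theorem template: W(n) = a·W(n/b) + f(n).
Here: a=9, b=3, f(n)=9n^3
Compute log_b(a) = log_3(9) = 2.
f(n) = 9n^3 = Ω(n^(2+ε)) with ε = 1, and the regularity condition holds (a·f(n/b) = (a/b^3)·f(n) with a/b^3 = 3^-1 < 1). Case 3: W(n) = Θ(f(n)) = Θ(n^3).

Case 3: W(n) = Θ(n^3)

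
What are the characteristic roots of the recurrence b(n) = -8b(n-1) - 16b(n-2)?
Substitute b(n) = rⁿ and divide through by rⁿ⁻²: r² + 8r + 16 = 0
Factor: (r + 4)² = 0, so r = -4 (double root).
General solution: b(n) = (A + Bn)·(-4)ⁿ

Characteristic: r² + 8r + 16 = 0, Roots: r = -4 (double root)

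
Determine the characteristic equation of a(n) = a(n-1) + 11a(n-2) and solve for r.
Substitute a(n) = rⁿ and divide through by rⁿ⁻²: r² - r - 11 = 0
Discriminant: 1² + 4·11 = 45, not a perfect square, so by the quadratic formula r = (1 ± √45)/2.
General solution: a(n) = A·r₁ⁿ + B·r₂ⁿ where r₁,r₂ = (1 ± √45)/2

Characteristic: r² - r - 11 = 0, Roots: r = (1 ± √45)/2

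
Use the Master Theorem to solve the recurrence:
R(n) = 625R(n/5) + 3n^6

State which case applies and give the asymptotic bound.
Master Theorem template: R(n) = a·R(n/b) + f(n).
Here: a=625, b=5, f(n)=3n^6
Compute log_b(a) = log_5(625) = 4.
f(n) = 3n^6 = Ω(n^(4+ε)) with ε = 2, and the regularity condition holds (a·f(n/b) = (a/b^6)·f(n) with a/b^6 = 5^-2 < 1). Case 3: R(n) = Θ(f(n)) = Θ(n^6).

Case 3: R(n) = Θ(n^6)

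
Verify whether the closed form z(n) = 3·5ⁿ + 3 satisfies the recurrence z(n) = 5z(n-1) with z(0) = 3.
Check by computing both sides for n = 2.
From the recurrence with z(0) = 3:
  z(0) = 3, z(1) = 15, z(2) = 75
  so the recurrence gives z(2) = 75.
From the proposed closed form z(n) = 3·5ⁿ + 3:
  z(2) = 78.
The recurrence gives 75 but the closed form gives 78, so the closed form does not satisfy the recurrence.

No, the closed form is incorrect.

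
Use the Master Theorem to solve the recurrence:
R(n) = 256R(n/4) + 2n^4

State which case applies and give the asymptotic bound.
Master Theorem template: R(n) = a·R(n/b) + f(n).
Here: a=256, b=4, f(n)=2n^4
Compute log_b(a) = log_4(256) = 4.
f(n) = 2n^4 = Θ(n^4). Case 2: R(n) = Θ(n^4 log n).

Case 2: R(n) = Θ(n^4 log n)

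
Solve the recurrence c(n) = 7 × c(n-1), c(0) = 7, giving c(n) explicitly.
Recurrence: c(n) = 7 × c(n-1), initial: c(0) = 7.
Each term is 7 times the previous, so this is geometric with ratio 7. After n steps: c(n) = c(0)·7ⁿ = 7·7ⁿ.

c(n) = 7·7ⁿ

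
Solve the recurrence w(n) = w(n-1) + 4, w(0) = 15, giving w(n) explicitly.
Recurrence: w(n) = w(n-1) + 4, initial: w(0) = 15.
Each step adds 4, so w(n) = w(0) + 4n = 4n + 15.

w(n) = 4n + 15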